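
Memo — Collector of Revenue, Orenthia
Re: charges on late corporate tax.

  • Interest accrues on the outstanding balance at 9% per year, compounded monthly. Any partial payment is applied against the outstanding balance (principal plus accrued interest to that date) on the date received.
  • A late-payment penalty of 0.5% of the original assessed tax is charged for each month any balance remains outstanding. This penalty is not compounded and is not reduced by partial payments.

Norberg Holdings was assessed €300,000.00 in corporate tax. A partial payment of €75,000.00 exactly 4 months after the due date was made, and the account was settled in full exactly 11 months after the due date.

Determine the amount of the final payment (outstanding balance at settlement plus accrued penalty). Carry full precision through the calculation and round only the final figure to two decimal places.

Monthly rate = 9% ÷ 12 = 0.75%
Balance at month 4: €300,000.0000 × (1 + 0.0075)^4 = €309,101.7572…
After €75,000.00 payment: €309,101.7572… − €75,000.00 = €234,101.7572…
Balance at month 11: €234,101.7572… × (1 + 0.0075)^7 = €246,672.1149…
Penalty: 11 × 0.5% × €300,000.00 = €16,500.00
Final settlement = outstanding balance + penalty = €246,672.1149… + €16,500.00 = €263,172.11

€263,172.11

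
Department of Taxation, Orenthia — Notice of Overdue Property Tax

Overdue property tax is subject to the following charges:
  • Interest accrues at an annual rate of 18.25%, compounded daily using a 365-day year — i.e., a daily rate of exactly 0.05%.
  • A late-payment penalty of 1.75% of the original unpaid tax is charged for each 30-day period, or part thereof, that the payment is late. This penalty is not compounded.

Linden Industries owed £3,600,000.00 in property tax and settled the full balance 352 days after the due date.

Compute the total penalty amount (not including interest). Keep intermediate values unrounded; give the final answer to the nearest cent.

Penalty periods: ⌈352/30⌉ = 12; penalty = 12 × 1.75% × £3,600,000.00 = £756,000.00

£756,000.00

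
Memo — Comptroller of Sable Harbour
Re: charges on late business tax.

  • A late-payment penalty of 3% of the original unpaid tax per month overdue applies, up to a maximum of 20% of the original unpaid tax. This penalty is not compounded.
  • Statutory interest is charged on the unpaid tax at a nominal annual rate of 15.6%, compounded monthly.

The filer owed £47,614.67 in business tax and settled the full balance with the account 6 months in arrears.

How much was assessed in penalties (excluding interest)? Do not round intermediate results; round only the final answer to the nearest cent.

£8,570.64

Penalty: 6 × 3% × £47,614.67 = £8,570.64… (below the 20% cap of £9,522.93…)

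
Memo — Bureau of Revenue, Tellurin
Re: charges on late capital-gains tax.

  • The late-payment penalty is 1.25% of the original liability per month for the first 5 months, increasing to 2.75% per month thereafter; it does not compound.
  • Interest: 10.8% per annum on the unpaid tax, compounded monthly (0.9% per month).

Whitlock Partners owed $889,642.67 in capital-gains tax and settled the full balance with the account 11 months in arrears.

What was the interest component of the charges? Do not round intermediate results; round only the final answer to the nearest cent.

Interest: $889,642.67 × ((1 + 0.009)^11 − 1) = $889,642.67 × 0.1035775… = $92,146.9438…

$92,146.94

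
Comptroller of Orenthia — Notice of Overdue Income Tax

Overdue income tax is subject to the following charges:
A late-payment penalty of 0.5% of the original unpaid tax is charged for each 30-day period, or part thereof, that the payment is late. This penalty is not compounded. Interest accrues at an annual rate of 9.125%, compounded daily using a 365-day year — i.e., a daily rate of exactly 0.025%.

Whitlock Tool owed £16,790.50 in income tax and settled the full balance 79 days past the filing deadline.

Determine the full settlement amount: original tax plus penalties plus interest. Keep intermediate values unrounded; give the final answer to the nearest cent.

£17,377.22

Penalty periods: ⌈79/30⌉ = 3; penalty = 3 × 0.5% × £16,790.50 = £251.86…
Interest: £16,790.50 × ((1 + 0.00025)^79 − 1) = £16,790.50 × 0.01994380… = £334.8664…
Total = £16,790.50 + £251.8575 + £334.8664… = £17,377.22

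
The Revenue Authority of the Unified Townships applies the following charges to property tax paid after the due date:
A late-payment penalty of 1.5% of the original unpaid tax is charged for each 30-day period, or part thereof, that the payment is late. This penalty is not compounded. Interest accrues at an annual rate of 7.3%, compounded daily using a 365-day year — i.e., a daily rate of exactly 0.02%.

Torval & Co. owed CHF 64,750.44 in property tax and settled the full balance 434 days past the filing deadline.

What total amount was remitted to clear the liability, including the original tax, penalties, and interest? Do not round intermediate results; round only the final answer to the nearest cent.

Penalty periods: ⌈434/30⌉ = 15; penalty = 15 × 1.5% × CHF 64,750.44 = CHF 14,568.85…
Interest: CHF 64,750.44 × ((1 + 0.0002)^434 − 1) = CHF 64,750.44 × 0.09066906… = CHF 5,870.8613…
Total = CHF 64,750.44 + CHF 14,568.8490 + CHF 5,870.8613… = CHF 85,190.15

CHF 85,190.15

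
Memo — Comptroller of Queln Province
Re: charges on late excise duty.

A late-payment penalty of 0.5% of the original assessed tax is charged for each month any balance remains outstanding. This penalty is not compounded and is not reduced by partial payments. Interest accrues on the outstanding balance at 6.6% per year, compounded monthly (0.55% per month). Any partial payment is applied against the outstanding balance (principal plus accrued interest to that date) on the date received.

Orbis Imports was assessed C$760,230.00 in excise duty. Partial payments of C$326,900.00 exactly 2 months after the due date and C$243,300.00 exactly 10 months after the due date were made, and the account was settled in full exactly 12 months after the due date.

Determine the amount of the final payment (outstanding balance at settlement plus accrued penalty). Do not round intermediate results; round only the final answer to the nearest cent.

C$266,250.21

Balance at month 2: C$760,230.0000 × (1 + 0.0055)^2 = C$768,615.5270…
After C$326,900.00 payment: C$768,615.5270… − C$326,900.00 = C$441,715.5270…
Balance at month 10: C$441,715.5270… × (1 + 0.0055)^8 = C$461,529.2871…
After C$243,300.00 payment: C$461,529.2871… − C$243,300.00 = C$218,229.2871…
Balance at month 12: C$218,229.2871… × (1 + 0.0055)^2 = C$220,636.4107…
Penalty: 12 × 0.5% × C$760,230.00 = C$45,613.80
Final settlement = outstanding balance + penalty = C$220,636.4107… + C$45,613.80 = C$266,250.21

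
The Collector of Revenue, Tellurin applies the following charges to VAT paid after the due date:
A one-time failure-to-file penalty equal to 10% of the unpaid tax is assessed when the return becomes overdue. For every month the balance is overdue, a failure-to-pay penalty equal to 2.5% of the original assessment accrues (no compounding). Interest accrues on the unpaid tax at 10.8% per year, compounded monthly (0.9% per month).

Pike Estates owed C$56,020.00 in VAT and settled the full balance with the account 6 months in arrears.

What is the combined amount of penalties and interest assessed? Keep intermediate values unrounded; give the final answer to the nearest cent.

C$17,098.97

Failure-to-file penalty: 10% × C$56,020.00 = C$5,602.00
Failure-to-pay penalty = 2.5% × C$56,020.00 × 6 mo = C$8,403.00
Interest: C$56,020.00 × ((1 + 0.009)^6 − 1) = C$56,020.00 × 0.0552297… = C$3,093.9666…
Penalties + interest = C$14,005.0000 + C$3,093.9666… = C$17,098.97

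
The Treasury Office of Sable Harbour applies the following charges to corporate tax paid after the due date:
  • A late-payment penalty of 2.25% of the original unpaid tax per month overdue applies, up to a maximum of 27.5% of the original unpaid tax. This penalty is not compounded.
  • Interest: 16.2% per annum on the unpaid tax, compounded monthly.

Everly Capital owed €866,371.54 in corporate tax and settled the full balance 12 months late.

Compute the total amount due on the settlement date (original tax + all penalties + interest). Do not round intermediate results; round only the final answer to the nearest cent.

Penalty: 12 × 2.25% × €866,371.54 = €233,920.32… (below the 27.5% cap of €238,252.17…)
Interest (16.2%/yr ÷ 12 = 1.35%/month): €866,371.54 × ((1 + 0.0135)^12 − 1) = €151,256.8483…
Total = €866,371.54 + €233,920.3158 + €151,256.8483… = €1,251,548.70

€1,251,548.70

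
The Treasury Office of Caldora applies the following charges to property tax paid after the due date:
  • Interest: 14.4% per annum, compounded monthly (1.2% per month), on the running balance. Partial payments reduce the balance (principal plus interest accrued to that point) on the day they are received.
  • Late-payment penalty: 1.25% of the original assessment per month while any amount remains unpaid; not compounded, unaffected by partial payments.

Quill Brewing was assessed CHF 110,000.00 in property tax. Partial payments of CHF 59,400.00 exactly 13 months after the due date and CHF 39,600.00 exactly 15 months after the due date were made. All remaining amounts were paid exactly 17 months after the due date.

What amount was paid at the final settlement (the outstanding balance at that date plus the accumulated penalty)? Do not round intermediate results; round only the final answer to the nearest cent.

Balance at month 13: CHF 110,000.0000 × (1 + 0.012)^13 = CHF 128,451.5496…
After CHF 59,400.00 payment: CHF 128,451.5496… − CHF 59,400.00 = CHF 69,051.5496…
Balance at month 15: CHF 69,051.5496… × (1 + 0.012)^2 = CHF 70,718.7302…
After CHF 39,600.00 payment: CHF 70,718.7302… − CHF 39,600.00 = CHF 31,118.7302…
Balance at month 17: CHF 31,118.7302… × (1 + 0.012)^2 = CHF 31,870.0608…
Penalty: 17 × 1.25% × CHF 110,000.00 = CHF 23,375.00
Final settlement = outstanding balance + penalty = CHF 31,870.0608… + CHF 23,375.00 = CHF 55,245.06

CHF 55,245.06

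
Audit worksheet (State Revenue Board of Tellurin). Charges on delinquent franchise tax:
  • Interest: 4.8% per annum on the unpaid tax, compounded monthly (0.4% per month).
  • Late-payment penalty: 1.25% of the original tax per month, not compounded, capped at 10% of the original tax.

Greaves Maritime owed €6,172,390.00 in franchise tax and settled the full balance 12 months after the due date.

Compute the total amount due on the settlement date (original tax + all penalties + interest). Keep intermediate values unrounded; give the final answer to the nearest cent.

€7,092,509.46

Penalty (uncapped): 12 × 1.25% × €6,172,390.00 = €925,858.50; cap = 10% × €6,172,390.00 = €617,239.00 → penalty = €617,239.00
Interest: €6,172,390.00 × ((1 + 0.004)^12 − 1) = €6,172,390.00 × 0.0490702… = €302,880.4583…
Total = €6,172,390.00 + €617,239.0000 + €302,880.4583… = €7,092,509.46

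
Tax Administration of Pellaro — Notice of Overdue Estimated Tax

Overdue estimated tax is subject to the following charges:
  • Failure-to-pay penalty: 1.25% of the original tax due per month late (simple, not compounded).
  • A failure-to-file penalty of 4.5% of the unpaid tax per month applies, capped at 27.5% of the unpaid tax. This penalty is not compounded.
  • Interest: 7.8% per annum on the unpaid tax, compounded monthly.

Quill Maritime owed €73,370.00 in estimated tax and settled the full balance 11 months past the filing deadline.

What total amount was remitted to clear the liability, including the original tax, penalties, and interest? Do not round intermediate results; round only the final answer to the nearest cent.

€109,054.94

Failure-to-file: 11 × 4.5% × €73,370.00 = €36,318.15, capped at 27.5% × €73,370.00 = €20,176.75
Failure-to-pay penalty = 1.25% × €73,370.00 × 11 mo = €10,088.38…
Interest (7.8%/yr ÷ 12 = 0.65%/month): €73,370.00 × ((1 + 0.0065)^11 − 1) = €5,419.8168…
Total = €73,370.00 + €30,265.1250 + €5,419.8168… = €109,054.94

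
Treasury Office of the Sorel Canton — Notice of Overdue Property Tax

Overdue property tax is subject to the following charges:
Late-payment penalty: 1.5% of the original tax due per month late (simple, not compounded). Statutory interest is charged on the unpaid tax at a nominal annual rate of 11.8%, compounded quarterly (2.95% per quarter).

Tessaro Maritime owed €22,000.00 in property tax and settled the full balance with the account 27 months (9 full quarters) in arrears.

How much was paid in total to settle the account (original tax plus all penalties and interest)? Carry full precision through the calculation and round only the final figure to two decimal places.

€37,489.84

Late-payment penalty: 27 × 1.5% × €22,000.00 = €8,910.00
Interest: €22,000.00 × ((1 + 0.0295)^9 − 1) = €22,000.00 × 0.2990838… = €6,579.8430…
Total = €22,000.00 + €8,910.0000 + €6,579.8430… = €37,489.84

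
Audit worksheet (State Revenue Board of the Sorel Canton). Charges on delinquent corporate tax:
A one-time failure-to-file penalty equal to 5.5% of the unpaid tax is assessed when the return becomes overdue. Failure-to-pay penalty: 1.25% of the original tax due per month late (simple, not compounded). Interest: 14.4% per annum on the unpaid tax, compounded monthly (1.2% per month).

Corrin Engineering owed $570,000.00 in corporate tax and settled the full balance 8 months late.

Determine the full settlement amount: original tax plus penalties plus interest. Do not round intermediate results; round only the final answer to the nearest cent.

Failure-to-file penalty: 5.5% × $570,000.00 = $31,350.00
Failure-to-pay penalty = 1.25% × $570,000.00 × 8 mo = $57,000.00
Interest: $570,000.00 × ((1 + 0.012)^8 − 1) = $570,000.00 × 0.1001302… = $57,074.2331…
Total = $570,000.00 + $88,350.0000 + $57,074.2331… = $715,424.23

$715,424.23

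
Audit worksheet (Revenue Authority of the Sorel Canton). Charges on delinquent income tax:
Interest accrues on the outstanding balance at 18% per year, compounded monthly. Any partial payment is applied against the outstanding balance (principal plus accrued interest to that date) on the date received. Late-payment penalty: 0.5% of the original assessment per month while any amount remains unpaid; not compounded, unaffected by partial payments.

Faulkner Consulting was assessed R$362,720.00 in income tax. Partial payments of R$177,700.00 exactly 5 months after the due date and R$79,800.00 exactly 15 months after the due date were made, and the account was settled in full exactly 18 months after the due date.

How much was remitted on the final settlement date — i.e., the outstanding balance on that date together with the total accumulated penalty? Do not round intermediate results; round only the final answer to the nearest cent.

Monthly rate = 18% ÷ 12 = 1.5%
Balance at month 5: R$362,720.0000 × (1 + 0.015)^5 = R$390,752.4539…
After R$177,700.00 payment: R$390,752.4539… − R$177,700.00 = R$213,052.4539…
Balance at month 15: R$213,052.4539… × (1 + 0.015)^10 = R$247,256.0706…
After R$79,800.00 payment: R$247,256.0706… − R$79,800.00 = R$167,456.0706…
Balance at month 18: R$167,456.0706… × (1 + 0.015)^3 = R$175,105.1918…
Penalty: 18 × 0.5% × R$362,720.00 = R$32,644.80
Final settlement = outstanding balance + penalty = R$175,105.1918… + R$32,644.80 = R$207,749.99

R$207,749.99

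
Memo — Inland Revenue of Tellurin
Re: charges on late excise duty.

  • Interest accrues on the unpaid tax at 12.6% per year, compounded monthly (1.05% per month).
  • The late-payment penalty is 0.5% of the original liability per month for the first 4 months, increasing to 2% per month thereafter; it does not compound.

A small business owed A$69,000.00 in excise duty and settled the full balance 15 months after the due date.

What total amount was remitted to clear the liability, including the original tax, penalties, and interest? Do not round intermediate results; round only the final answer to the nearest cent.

A$97,263.78

Penalty, months 1–4: 4 × 0.5% × A$69,000.00 = A$1,380.00
Penalty, months 5–15: 11 × 2% × A$69,000.00 = A$15,180.00
Interest: A$69,000.00 × ((1 + 0.0105)^15 − 1) = A$69,000.00 × 0.1696200… = A$11,703.7766…
Total = A$69,000.00 + A$16,560.0000 + A$11,703.7766… = A$97,263.78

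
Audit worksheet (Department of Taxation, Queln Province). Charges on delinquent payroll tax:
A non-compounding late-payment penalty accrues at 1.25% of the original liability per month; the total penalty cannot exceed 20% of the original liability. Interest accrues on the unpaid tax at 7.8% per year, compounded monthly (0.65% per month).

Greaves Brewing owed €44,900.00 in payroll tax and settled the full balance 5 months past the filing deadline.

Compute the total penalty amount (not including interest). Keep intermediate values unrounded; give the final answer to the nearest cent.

Penalty: 5 × 1.25% × €44,900.00 = €2,806.25 (below the 20% cap of €8,980.00)

€2,806.25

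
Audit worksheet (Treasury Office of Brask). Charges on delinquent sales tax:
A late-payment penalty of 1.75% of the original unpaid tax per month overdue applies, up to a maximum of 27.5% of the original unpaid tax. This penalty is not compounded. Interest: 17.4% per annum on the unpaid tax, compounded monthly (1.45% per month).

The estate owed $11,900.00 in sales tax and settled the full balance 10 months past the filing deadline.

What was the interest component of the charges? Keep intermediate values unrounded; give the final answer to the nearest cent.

Interest: $11,900.00 × ((1 + 0.0145)^10 − 1) = $11,900.00 × 0.1548365… = $1,842.5547…

$1,842.55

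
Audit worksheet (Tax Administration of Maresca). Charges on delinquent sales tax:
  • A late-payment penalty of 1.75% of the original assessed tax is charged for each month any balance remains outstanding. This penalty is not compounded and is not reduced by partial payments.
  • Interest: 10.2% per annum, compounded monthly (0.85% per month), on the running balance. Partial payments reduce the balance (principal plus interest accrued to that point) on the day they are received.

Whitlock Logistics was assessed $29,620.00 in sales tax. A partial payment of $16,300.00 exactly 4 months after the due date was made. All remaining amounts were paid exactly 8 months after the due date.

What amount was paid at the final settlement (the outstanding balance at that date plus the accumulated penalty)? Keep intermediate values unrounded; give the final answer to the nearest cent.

$18,980.60

Balance at month 4: $29,620.0000 × (1 + 0.0085)^4 = $30,639.9932…
After $16,300.00 payment: $30,639.9932… − $16,300.00 = $14,339.9932…
Balance at month 8: $14,339.9932… × (1 + 0.0085)^4 = $14,833.8046…
Penalty: 8 × 1.75% × $29,620.00 = $4,146.80
Final settlement = outstanding balance + penalty = $14,833.8046… + $4,146.80 = $18,980.60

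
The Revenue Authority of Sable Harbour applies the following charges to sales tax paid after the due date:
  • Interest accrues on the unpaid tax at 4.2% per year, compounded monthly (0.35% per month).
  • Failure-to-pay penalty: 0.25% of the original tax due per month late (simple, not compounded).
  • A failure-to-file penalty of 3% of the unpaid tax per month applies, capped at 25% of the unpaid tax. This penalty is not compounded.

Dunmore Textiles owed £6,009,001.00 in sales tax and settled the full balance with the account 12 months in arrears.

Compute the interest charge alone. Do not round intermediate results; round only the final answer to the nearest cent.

Interest: £6,009,001.00 × ((1 + 0.0035)^12 − 1) = £6,009,001.00 × 0.0428180… = £257,293.4481…

£257,293.45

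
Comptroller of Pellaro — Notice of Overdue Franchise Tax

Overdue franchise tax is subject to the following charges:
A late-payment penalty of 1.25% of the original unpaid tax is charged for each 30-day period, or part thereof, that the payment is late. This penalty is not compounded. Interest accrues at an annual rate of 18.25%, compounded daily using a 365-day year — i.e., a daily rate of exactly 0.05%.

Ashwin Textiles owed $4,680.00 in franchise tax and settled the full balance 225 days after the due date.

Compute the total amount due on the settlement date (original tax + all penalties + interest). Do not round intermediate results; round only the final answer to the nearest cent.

$5,705.11

Penalty periods: ⌈225/30⌉ = 8; penalty = 8 × 1.25% × $4,680.00 = $468.00
Interest: $4,680.00 × ((1 + 0.0005)^225 − 1) = $4,680.00 × 0.11904079… = $557.1109…
Total = $4,680.00 + $468.0000 + $557.1109… = $5,705.11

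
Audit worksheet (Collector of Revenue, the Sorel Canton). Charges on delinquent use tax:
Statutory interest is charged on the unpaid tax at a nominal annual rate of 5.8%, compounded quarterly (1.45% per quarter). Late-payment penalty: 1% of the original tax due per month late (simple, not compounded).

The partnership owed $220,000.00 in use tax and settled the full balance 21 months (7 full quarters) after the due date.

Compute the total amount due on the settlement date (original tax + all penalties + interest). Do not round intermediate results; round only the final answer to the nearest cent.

Late-payment penalty = 1% × $220,000.00 × 21 mo = $46,200.00
Interest: $220,000.00 × ((1 + 0.0145)^7 − 1) = $220,000.00 × 0.1060235… = $23,325.1728…
Total = $220,000.00 + $46,200.0000 + $23,325.1728… = $289,525.17

$289,525.17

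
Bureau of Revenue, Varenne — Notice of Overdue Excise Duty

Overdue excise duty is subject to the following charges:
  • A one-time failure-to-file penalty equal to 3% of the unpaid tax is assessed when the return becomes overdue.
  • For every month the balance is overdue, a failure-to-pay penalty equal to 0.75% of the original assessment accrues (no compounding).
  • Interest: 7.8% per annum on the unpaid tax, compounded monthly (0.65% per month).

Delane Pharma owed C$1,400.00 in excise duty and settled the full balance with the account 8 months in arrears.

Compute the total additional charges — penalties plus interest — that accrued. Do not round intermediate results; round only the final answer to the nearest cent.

Failure-to-file penalty: 3% × C$1,400.00 = C$42.00
Failure-to-pay penalty: 8 × 0.75% × C$1,400.00 = C$84.00
Interest: C$1,400.00 × ((1 + 0.0065)^8 − 1) = C$1,400.00 × 0.0531985… = C$74.4779…
Penalties + interest = C$126.0000 + C$74.4779… = C$200.48

C$200.48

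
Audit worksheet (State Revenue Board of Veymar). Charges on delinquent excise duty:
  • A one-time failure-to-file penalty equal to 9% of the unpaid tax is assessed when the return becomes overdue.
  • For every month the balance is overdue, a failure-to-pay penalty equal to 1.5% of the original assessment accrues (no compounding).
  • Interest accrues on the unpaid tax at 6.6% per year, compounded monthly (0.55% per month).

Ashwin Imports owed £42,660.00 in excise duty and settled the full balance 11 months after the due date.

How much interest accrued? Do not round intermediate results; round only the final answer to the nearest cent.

Interest: £42,660.00 × ((1 + 0.0055)^11 − 1) = £42,660.00 × 0.0621915… = £2,653.0897…

£2,653.09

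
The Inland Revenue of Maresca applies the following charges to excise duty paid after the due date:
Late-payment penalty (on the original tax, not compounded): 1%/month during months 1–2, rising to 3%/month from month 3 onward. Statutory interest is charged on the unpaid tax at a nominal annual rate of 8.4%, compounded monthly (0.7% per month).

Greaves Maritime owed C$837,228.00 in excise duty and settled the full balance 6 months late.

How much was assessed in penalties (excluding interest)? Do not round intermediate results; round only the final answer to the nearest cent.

Penalty, months 1–2: 2 × 1% × C$837,228.00 = C$16,744.56
Penalty, months 3–6: 4 × 3% × C$837,228.00 = C$100,467.36
Total penalty = C$16,744.56 + C$100,467.36 = C$117,211.92

C$117,211.92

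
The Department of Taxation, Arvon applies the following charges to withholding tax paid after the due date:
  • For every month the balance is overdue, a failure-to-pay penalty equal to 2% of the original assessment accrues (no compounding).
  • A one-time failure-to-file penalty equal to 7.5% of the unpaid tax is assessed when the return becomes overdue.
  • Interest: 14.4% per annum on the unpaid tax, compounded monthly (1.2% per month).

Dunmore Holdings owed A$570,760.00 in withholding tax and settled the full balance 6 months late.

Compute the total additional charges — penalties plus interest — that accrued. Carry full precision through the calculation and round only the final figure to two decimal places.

Failure-to-file penalty: 7.5% × A$570,760.00 = A$42,807.00
Failure-to-pay penalty = 2% × A$570,760.00 × 6 mo = A$68,491.20
Interest: A$570,760.00 × ((1 + 0.012)^6 − 1) = A$570,760.00 × 0.0741949… = A$42,347.4654…
Penalties + interest = A$111,298.2000 + A$42,347.4654… = A$153,645.67

A$153,645.67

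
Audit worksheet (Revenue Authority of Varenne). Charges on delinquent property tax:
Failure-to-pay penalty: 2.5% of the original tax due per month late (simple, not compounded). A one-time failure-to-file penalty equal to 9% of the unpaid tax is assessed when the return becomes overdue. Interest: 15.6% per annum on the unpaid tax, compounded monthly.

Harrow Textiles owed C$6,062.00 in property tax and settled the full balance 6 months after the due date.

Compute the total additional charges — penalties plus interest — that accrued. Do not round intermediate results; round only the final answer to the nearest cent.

C$1,943.35

Failure-to-file penalty: 9% × C$6,062.00 = C$545.58
Failure-to-pay penalty: 6 × 2.5% × C$6,062.00 = C$909.30
Interest (15.6%/yr ÷ 12 = 1.3%/month): C$6,062.00 × ((1 + 0.013)^6 − 1) = C$488.4721…
Penalties + interest = C$1,454.8800 + C$488.4721… = C$1,943.35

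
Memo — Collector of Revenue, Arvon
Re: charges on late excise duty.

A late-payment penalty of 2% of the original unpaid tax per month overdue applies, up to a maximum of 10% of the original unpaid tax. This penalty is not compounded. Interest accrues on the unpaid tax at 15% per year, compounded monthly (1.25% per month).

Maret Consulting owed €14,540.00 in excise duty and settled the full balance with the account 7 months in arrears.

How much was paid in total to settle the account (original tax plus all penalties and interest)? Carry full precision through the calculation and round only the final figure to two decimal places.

Penalty (uncapped): 7 × 2% × €14,540.00 = €2,035.60; cap = 10% × €14,540.00 = €1,454.00 → penalty = €1,454.00
Interest: €14,540.00 × ((1 + 0.0125)^7 − 1) = €14,540.00 × 0.0908505… = €1,320.9658…
Total = €14,540.00 + €1,454.0000 + €1,320.9658… = €17,314.97

€17,314.97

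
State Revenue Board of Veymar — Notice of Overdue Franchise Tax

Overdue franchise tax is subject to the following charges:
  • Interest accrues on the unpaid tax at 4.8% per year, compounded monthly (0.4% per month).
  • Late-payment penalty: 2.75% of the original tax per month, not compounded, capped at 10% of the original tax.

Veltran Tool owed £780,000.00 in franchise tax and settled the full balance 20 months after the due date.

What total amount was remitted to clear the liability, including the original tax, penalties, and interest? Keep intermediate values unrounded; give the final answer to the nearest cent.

£922,829.09

Penalty (uncapped): 20 × 2.75% × £780,000.00 = £429,000.00; cap = 10% × £780,000.00 = £78,000.00 → penalty = £78,000.00
Interest: £780,000.00 × ((1 + 0.004)^20 − 1) = £780,000.00 × 0.0831142… = £64,829.0888…
Total = £780,000.00 + £78,000.0000 + £64,829.0888… = £922,829.09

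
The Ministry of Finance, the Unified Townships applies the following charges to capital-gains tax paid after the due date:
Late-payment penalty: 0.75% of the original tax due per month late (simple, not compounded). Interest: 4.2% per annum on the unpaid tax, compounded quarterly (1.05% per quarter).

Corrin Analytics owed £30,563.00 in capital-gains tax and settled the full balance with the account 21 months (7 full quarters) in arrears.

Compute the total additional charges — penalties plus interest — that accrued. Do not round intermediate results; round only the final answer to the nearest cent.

Late-payment penalty: 21 × 0.75% × £30,563.00 = £4,813.67…
Interest: £30,563.00 × ((1 + 0.0105)^7 − 1) = £30,563.00 × 0.0758562… = £2,318.3929…
Penalties + interest = £4,813.6725 + £2,318.3929… = £7,132.07

£7,132.07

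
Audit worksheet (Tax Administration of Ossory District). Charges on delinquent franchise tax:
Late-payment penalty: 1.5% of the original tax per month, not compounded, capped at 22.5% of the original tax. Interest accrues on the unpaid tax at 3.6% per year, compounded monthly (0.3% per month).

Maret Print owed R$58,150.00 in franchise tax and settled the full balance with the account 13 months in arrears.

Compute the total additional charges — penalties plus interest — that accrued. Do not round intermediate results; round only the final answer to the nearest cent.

Penalty: 13 × 1.5% × R$58,150.00 = R$11,339.25 (below the 22.5% cap of R$13,083.75)
Interest: R$58,150.00 × ((1 + 0.003)^13 − 1) = R$58,150.00 × 0.0397098… = R$2,309.1237…
Penalties + interest = R$11,339.2500 + R$2,309.1237… = R$13,648.37

R$13,648.37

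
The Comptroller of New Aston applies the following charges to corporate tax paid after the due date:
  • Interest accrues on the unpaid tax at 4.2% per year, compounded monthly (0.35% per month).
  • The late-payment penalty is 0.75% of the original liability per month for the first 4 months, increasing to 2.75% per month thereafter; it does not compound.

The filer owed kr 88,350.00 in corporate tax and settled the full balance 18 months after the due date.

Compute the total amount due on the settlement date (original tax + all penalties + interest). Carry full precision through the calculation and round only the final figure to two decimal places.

kr 130,750.02

Penalty, months 1–4: 4 × 0.75% × kr 88,350.00 = kr 2,650.50
Penalty, months 5–18: 14 × 2.75% × kr 88,350.00 = kr 34,014.75
Interest: kr 88,350.00 × ((1 + 0.0035)^18 − 1) = kr 88,350.00 × 0.0649097… = kr 5,734.7720…
Total = kr 88,350.00 + kr 36,665.2500 + kr 5,734.7720… = kr 130,750.02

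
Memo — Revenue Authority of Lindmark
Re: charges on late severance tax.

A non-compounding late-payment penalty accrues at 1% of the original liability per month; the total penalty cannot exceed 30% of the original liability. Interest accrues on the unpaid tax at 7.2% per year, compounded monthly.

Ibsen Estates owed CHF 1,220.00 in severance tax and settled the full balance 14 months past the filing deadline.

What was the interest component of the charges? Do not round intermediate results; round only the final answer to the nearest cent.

CHF 106.57

Interest (7.2%/yr ÷ 12 = 0.6%/month): CHF 1,220.00 × ((1 + 0.006)^14 − 1) = CHF 106.5742…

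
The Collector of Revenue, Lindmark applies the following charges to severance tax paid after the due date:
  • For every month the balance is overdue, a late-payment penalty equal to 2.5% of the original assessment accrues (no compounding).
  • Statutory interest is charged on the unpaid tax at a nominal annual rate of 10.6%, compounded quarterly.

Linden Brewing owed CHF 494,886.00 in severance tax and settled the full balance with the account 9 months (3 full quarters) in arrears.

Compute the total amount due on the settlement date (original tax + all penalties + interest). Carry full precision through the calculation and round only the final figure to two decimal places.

Late-payment penalty = 2.5% × CHF 494,886.00 × 9 mo = CHF 111,349.35
Interest (10.6%/yr ÷ 4 = 2.65%/quarter): CHF 494,886.00 × ((1 + 0.0265)^3 − 1) = CHF 40,395.2477…
Total = CHF 494,886.00 + CHF 111,349.3500 + CHF 40,395.2477… = CHF 646,630.60

CHF 646,630.60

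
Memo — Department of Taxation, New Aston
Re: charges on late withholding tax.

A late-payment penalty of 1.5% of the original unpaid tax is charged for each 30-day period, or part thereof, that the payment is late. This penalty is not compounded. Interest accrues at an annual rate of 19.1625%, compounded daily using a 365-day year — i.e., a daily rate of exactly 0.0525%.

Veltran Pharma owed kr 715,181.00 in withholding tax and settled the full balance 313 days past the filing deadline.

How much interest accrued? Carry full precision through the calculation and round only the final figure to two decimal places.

kr 127,693.05

Interest: kr 715,181.00 × ((1 + 0.000525)^313 − 1) = kr 715,181.00 × 0.17854648… = kr 127,693.0477…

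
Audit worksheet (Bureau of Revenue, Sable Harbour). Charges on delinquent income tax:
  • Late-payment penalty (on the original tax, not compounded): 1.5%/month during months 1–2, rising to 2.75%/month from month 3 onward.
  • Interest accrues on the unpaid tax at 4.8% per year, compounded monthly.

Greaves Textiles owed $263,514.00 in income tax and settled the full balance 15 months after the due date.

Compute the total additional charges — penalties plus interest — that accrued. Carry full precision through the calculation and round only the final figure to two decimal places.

$118,372.98

Penalty, months 1–2: 2 × 1.5% × $263,514.00 = $7,905.42
Penalty, months 3–15: 13 × 2.75% × $263,514.00 = $94,206.26…
Interest (4.8%/yr ÷ 12 = 0.4%/month): $263,514.00 × ((1 + 0.004)^15 − 1) = $16,261.3099…
Penalties + interest = $102,111.6750 + $16,261.3099… = $118,372.98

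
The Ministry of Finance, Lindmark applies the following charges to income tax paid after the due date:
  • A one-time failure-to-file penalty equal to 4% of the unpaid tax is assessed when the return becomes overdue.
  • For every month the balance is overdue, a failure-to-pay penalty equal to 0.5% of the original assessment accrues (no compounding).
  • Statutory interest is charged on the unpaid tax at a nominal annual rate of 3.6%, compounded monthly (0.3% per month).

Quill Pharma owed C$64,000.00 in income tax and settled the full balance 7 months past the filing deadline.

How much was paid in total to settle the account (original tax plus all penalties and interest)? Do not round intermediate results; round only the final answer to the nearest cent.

Failure-to-file penalty: 4% × C$64,000.00 = C$2,560.00
Failure-to-pay penalty = 0.5% × C$64,000.00 × 7 mo = C$2,240.00
Interest: C$64,000.00 × ((1 + 0.003)^7 − 1) = C$64,000.00 × 0.0211899… = C$1,356.1567…
Total = C$64,000.00 + C$4,800.0000 + C$1,356.1567… = C$70,156.16

C$70,156.16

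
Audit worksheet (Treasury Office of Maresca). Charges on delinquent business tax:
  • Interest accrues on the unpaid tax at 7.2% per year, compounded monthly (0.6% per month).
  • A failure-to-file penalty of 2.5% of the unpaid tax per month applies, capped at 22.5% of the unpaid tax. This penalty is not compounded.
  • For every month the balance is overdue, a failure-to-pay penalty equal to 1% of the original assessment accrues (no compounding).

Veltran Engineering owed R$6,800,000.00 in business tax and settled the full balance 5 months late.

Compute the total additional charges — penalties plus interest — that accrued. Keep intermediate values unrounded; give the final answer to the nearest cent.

Failure-to-file: 5 × 2.5% × R$6,800,000.00 = R$850,000.00 (under the 22.5% cap)
Failure-to-pay penalty: 5 × 1% × R$6,800,000.00 = R$340,000.00
Interest: R$6,800,000.00 × ((1 + 0.006)^5 − 1) = R$6,800,000.00 × 0.0303622… = R$206,462.7321…
Penalties + interest = R$1,190,000.0000 + R$206,462.7321… = R$1,396,462.73

R$1,396,462.73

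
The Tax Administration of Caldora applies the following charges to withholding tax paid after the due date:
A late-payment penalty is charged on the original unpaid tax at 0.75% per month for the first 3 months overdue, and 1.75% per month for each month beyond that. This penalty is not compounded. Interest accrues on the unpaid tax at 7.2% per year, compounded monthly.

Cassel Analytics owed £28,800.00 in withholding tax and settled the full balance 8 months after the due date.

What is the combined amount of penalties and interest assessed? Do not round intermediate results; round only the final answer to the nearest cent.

£4,579.78

Penalty, months 1–3: 3 × 0.75% × £28,800.00 = £648.00
Penalty, months 4–8: 5 × 1.75% × £28,800.00 = £2,520.00
Interest (7.2%/yr ÷ 12 = 0.6%/month): £28,800.00 × ((1 + 0.006)^8 − 1) = £1,411.7814…
Penalties + interest = £3,168.0000 + £1,411.7814… = £4,579.78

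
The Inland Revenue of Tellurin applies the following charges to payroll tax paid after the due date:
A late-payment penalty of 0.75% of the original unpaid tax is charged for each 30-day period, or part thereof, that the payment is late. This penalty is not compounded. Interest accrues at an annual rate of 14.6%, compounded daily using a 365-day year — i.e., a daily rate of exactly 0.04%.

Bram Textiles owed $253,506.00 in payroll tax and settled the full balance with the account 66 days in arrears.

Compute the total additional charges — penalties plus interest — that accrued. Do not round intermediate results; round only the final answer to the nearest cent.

Penalty periods: ⌈66/30⌉ = 3; penalty = 3 × 0.75% × $253,506.00 = $5,703.89…
Interest: $253,506.00 × ((1 + 0.0004)^66 − 1) = $253,506.00 × 0.02674615… = $6,780.3088…
Penalties + interest = $5,703.8850 + $6,780.3088… = $12,484.19

$12,484.19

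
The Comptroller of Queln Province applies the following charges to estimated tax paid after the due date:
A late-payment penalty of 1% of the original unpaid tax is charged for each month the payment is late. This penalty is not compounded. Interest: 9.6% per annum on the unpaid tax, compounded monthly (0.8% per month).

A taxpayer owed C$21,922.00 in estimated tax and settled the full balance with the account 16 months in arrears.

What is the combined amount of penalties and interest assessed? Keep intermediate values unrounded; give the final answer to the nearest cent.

C$6,488.35

Late-payment penalty = 1% × C$21,922.00 × 16 mo = C$3,507.52
Interest: C$21,922.00 × ((1 + 0.008)^16 − 1) = C$21,922.00 × 0.1359743… = C$2,980.8290…
Penalties + interest = C$3,507.5200 + C$2,980.8290… = C$6,488.35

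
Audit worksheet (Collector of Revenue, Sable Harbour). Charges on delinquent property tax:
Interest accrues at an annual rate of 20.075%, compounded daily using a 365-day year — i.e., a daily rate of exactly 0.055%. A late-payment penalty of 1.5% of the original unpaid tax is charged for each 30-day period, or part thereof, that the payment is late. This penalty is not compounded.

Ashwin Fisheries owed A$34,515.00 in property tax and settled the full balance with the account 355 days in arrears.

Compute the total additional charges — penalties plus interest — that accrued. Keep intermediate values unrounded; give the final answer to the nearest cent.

Penalty periods: ⌈355/30⌉ = 12; penalty = 12 × 1.5% × A$34,515.00 = A$6,212.70
Interest: A$34,515.00 × ((1 + 0.00055)^355 − 1) = A$34,515.00 × 0.21554961… = A$7,439.6947…
Penalties + interest = A$6,212.7000 + A$7,439.6947… = A$13,652.39

A$13,652.39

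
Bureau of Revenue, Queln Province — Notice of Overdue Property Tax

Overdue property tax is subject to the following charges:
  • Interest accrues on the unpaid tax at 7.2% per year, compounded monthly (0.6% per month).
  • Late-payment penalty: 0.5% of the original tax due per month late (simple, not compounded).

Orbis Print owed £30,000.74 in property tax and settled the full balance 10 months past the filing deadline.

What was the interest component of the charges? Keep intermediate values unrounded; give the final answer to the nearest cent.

£1,849.43

Interest: £30,000.74 × ((1 + 0.006)^10 − 1) = £30,000.74 × 0.0616462… = £1,849.4314…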